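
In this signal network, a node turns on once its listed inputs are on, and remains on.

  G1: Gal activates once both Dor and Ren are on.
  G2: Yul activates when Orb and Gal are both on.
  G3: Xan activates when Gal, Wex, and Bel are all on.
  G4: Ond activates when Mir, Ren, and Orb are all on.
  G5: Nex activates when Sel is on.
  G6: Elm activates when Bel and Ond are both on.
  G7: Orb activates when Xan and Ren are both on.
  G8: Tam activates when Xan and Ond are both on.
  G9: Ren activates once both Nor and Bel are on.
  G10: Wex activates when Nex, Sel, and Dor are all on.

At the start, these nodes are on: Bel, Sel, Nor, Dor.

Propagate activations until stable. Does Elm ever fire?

No

Elm would need Bel and Ond (G6), but Ond never turns on.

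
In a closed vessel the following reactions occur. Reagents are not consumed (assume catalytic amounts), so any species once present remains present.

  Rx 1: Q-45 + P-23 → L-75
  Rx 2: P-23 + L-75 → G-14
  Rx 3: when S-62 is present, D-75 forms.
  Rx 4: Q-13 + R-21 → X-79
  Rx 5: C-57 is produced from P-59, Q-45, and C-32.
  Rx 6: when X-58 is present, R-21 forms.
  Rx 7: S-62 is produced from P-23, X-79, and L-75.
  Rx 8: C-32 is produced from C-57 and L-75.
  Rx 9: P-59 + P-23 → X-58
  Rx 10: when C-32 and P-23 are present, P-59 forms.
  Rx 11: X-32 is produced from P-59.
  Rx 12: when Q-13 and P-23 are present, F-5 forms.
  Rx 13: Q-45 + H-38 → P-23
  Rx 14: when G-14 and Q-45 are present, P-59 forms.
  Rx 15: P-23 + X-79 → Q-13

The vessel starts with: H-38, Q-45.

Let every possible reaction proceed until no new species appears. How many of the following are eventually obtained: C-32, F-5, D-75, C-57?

C-32 would need C-57 and L-75 (Rx 8), but C-57 never forms.
F-5 would need Q-13 and P-23 (Rx 12), but Q-13 never forms.
D-75 would need S-62 (Rx 3), but S-62 never forms.
C-57 would need P-59, Q-45, and C-32 (Rx 5), but C-32 never forms.
None of the 4 are reached.

0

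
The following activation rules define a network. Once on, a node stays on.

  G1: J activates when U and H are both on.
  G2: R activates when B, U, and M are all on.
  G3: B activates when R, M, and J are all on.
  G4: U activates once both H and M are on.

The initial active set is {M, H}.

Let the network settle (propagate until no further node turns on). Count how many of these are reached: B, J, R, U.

2

G4: H and M on → U on.
G1: U and H on → J on.
B would need R, M, and J (G3), but R never turns on.
J: reached.
R would need B, U, and M (G2), but B never turns on.
U: reached.
Reached: J and U — 2 of the 4.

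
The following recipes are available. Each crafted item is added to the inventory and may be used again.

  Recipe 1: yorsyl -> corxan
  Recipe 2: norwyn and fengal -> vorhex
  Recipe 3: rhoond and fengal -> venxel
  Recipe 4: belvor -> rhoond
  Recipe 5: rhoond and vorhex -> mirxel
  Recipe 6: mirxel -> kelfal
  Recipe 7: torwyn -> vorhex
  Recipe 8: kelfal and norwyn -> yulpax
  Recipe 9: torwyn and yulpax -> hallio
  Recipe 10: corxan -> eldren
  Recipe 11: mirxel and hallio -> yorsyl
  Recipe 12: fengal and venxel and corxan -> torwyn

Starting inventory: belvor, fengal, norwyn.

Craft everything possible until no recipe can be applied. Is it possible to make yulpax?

Yes

Using Recipe 4, belvor makes rhoond.
norwyn and fengal -> vorhex (Recipe 2).
rhoond and vorhex -> mirxel (Recipe 5).
mirxel -> kelfal (Recipe 6).
kelfal and norwyn -> yulpax (Recipe 8).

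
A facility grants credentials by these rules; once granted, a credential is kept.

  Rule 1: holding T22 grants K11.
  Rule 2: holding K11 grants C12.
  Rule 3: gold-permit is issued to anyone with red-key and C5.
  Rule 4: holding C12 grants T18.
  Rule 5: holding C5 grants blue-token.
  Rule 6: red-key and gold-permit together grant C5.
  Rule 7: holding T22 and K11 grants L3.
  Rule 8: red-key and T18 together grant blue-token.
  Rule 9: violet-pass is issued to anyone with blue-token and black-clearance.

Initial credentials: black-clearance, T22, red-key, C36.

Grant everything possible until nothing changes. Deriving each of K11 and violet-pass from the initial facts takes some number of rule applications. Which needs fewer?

K11: Holding T22 grants K11 (Rule 1). [1 rule application]
violet-pass: Holding T22 grants K11 (Rule 1). Holding K11 grants C12 (Rule 2). Holding C12 grants T18 (Rule 4). Holding red-key and T18 grants blue-token (Rule 8). Holding blue-token and black-clearance grants violet-pass (Rule 9). [5 rule applications]
K11 needs fewer.

K11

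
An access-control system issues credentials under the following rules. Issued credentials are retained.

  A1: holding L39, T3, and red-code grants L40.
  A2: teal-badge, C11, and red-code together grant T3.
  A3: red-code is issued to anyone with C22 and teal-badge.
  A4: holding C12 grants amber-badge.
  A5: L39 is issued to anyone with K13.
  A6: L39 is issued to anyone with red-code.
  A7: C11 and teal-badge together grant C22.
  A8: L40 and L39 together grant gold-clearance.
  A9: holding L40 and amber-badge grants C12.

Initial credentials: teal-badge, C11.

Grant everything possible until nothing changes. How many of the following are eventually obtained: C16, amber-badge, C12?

No rule produces C16, and it is not given.
amber-badge would need C12 (A4), but C12 is never granted.
C12 would need L40 and amber-badge (A9), but amber-badge is never granted.
None of the 3 are reached.

0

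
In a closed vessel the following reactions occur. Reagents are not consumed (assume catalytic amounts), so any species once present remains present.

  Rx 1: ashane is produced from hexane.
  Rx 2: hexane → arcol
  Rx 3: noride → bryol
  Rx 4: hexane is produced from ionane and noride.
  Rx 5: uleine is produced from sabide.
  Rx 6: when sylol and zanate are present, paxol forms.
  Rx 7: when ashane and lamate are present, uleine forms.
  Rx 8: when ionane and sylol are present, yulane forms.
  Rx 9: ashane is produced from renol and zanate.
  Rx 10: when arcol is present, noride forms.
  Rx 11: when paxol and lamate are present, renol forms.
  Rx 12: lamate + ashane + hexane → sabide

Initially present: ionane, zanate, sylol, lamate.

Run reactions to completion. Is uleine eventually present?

sylol and zanate present → paxol forms (Rx 6).
paxol and lamate present → renol forms (Rx 11).
renol and zanate present → ashane forms (Rx 9).
ashane and lamate present → uleine forms (Rx 7).

Yes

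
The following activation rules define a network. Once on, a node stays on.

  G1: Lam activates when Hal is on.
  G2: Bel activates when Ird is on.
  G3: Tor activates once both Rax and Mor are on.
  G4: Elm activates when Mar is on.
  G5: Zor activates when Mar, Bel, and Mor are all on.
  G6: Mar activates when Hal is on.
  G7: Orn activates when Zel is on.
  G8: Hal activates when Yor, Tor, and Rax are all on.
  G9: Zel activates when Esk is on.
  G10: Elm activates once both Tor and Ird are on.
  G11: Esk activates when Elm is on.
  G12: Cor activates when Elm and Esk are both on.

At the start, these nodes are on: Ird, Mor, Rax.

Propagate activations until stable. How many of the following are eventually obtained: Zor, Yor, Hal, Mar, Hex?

0

Zor would need Mar, Bel, and Mor (G5), but Mar never turns on.
No rule produces Yor, and it is not given.
Hal would need Yor, Tor, and Rax (G8), but Yor never turns on.
Mar would need Hal (G6), but Hal never turns on.
No rule produces Hex, and it is not given.
None of the 5 are reached.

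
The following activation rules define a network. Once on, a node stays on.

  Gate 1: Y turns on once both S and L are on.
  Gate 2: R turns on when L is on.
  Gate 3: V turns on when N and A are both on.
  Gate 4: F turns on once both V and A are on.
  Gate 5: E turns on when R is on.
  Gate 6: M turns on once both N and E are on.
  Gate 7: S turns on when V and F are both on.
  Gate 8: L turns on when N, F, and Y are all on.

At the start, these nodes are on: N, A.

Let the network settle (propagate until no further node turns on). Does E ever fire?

E would need R (Gate 5), but R never turns on.

No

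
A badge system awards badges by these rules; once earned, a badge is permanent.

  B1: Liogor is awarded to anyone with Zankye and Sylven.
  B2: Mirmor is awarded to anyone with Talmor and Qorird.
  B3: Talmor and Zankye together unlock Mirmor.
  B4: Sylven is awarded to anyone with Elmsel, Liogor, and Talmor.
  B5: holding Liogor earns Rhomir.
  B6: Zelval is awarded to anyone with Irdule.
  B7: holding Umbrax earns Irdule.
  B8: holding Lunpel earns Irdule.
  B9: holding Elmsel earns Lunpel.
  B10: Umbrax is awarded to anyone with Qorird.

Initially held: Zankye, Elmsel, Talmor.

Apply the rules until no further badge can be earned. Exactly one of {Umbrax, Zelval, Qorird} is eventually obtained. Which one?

Zelval

With Elmsel, Lunpel is earned (B9).
With Lunpel, Irdule is earned (B8).
With Irdule, Zelval is earned (B6).
Umbrax would need Qorird (B10), but Qorird is never earned. No rule produces Qorird, and it is not given.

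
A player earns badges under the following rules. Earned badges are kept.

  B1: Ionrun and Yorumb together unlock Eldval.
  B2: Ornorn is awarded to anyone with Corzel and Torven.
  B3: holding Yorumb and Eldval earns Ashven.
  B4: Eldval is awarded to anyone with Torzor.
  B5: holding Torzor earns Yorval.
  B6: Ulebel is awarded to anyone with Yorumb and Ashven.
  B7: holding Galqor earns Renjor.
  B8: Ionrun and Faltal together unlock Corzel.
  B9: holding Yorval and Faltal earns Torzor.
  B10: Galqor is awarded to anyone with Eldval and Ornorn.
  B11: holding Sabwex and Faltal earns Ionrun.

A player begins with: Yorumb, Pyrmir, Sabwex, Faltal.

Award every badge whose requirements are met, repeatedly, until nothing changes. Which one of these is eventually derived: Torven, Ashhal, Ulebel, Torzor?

Ulebel

With Sabwex and Faltal, Ionrun is earned (B11).
With Ionrun and Yorumb, Eldval is earned (B1).
With Yorumb and Eldval, Ashven is earned (B3).
With Yorumb and Ashven, Ulebel is earned (B6).
Torzor would need Yorval and Faltal (B9), but Yorval is never earned. No rule produces Ashhal, and it is not given. No rule produces Torven, and it is not given.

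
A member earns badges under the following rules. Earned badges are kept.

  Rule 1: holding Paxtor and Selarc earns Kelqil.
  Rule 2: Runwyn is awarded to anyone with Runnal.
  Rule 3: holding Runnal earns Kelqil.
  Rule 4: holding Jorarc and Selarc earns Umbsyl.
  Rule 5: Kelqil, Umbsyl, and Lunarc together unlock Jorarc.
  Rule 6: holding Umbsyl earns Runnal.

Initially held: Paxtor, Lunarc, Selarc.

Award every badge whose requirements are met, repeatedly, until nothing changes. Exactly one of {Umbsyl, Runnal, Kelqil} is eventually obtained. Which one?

With Paxtor and Selarc, Kelqil is earned (Rule 1).
Umbsyl would need Jorarc and Selarc (Rule 4), but Jorarc is never earned. Runnal would need Umbsyl (Rule 6), but Umbsyl is never earned.

Kelqil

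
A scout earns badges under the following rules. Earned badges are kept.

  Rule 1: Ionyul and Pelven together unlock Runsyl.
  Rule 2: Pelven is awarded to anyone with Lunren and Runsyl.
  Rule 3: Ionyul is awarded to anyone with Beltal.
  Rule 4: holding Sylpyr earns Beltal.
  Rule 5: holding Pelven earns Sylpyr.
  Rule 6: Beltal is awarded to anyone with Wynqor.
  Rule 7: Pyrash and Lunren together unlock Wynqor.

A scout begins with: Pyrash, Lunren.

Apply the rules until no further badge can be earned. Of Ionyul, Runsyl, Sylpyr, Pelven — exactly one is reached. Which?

With Pyrash and Lunren, Wynqor is earned (Rule 7).
With Wynqor, Beltal is earned (Rule 6).
With Beltal, Ionyul is earned (Rule 3).
Runsyl would need Ionyul and Pelven (Rule 1), but Pelven is never earned. Sylpyr would need Pelven (Rule 5), but Pelven is never earned. Pelven would need Lunren and Runsyl (Rule 2), but Runsyl is never earned.

Ionyul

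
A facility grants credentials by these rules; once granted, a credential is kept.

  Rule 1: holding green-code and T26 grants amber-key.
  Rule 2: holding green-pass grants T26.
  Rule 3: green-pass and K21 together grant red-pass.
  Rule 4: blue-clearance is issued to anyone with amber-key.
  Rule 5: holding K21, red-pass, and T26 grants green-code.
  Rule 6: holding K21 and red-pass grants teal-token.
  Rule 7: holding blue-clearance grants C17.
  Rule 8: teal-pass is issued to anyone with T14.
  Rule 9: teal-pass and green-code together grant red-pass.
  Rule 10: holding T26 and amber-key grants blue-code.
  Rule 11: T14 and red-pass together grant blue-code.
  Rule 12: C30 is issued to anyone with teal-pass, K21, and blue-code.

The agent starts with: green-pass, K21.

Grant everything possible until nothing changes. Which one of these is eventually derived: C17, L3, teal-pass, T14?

C17

Holding green-pass grants T26 (Rule 2).
Holding green-pass and K21 grants red-pass (Rule 3).
Holding K21, red-pass, and T26 grants green-code (Rule 5).
Holding green-code and T26 grants amber-key (Rule 1).
Holding amber-key grants blue-clearance (Rule 4).
Holding blue-clearance grants C17 (Rule 7).
teal-pass would need T14 (Rule 8), but T14 is never granted. No rule produces T14, and it is not given. No rule produces L3, and it is not given.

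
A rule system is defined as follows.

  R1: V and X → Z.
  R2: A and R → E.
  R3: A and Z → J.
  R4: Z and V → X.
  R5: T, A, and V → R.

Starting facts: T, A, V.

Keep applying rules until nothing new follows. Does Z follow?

No

Z would need V and X (R1), but X is never established.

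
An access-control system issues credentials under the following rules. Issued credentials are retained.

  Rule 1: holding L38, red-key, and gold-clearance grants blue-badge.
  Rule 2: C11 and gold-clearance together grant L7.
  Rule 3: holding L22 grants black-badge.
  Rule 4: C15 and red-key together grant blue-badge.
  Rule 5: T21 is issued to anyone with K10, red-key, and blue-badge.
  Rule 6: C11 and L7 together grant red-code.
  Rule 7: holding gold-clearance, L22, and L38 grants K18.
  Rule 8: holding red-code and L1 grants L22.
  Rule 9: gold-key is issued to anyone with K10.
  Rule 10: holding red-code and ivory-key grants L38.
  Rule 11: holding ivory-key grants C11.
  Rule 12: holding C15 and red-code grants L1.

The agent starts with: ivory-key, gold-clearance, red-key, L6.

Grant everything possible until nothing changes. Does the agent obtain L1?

No

L1 would need C15 and red-code (Rule 12), but C15 is never granted.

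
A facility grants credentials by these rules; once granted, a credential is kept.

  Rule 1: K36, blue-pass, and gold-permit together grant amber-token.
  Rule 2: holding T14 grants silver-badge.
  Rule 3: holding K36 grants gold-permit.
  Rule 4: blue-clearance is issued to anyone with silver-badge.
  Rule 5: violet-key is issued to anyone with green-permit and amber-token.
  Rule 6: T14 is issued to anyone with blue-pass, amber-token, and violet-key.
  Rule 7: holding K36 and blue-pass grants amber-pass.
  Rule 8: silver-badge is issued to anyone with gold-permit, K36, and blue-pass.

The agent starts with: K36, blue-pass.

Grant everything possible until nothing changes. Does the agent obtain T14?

T14 would need blue-pass, amber-token, and violet-key (Rule 6), but violet-key is never granted.

No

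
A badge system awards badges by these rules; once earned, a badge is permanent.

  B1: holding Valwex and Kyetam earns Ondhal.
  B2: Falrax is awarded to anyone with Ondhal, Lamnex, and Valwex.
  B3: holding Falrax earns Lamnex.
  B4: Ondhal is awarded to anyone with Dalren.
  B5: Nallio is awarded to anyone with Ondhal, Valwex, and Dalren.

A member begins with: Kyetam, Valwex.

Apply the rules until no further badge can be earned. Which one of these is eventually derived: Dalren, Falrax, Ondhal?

With Valwex and Kyetam, Ondhal is earned (B1).
No rule produces Dalren, and it is not given. Falrax would need Ondhal, Lamnex, and Valwex (B2), but Lamnex is never earned.

Ondhal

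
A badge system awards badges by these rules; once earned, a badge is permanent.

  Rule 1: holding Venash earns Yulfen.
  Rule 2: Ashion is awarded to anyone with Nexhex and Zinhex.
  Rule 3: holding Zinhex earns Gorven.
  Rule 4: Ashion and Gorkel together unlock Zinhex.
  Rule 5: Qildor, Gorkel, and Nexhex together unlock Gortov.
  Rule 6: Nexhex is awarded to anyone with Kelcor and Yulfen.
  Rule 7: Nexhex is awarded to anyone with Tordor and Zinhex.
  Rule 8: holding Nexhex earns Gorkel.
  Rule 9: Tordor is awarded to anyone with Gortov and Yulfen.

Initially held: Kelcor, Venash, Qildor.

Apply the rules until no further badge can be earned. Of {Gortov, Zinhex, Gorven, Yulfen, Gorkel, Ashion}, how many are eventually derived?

3

With Venash, Yulfen is earned (Rule 1).
With Kelcor and Yulfen, Nexhex is earned (Rule 6).
With Nexhex, Gorkel is earned (Rule 8).
With Qildor, Gorkel, and Nexhex, Gortov is earned (Rule 5).
Gortov: reached.
Zinhex would need Ashion and Gorkel (Rule 4), but Ashion is never earned.
Gorven would need Zinhex (Rule 3), but Zinhex is never earned.
Yulfen: reached.
Gorkel: reached.
Ashion would need Nexhex and Zinhex (Rule 2), but Zinhex is never earned.
Reached: Gortov, Yulfen, and Gorkel — 3 of the 6.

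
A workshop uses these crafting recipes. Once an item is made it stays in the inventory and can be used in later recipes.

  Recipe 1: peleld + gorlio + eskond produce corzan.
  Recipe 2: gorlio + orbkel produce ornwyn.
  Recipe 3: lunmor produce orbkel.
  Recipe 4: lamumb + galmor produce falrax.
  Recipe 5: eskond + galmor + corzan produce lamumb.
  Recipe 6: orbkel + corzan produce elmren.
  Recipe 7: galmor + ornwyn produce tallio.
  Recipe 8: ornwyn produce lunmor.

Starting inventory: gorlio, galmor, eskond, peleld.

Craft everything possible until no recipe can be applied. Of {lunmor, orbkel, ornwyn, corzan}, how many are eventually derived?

1

peleld + gorlio + eskond → corzan (Recipe 1).
lunmor would need ornwyn (Recipe 8), but ornwyn is never obtained.
orbkel would need lunmor (Recipe 3), but lunmor is never obtained.
ornwyn would need gorlio and orbkel (Recipe 2), but orbkel is never obtained.
corzan: reached.
Reached: corzan — 1 of the 4.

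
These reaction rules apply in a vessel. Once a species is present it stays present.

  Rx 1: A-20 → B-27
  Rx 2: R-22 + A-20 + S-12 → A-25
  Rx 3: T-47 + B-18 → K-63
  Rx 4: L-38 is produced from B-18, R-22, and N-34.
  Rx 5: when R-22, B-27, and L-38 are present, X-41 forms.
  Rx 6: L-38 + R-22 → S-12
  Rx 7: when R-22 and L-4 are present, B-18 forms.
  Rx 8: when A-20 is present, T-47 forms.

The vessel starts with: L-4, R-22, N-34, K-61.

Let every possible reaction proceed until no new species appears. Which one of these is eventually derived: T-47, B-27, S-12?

R-22 and L-4 present → B-18 forms (Rx 7).
B-18, R-22, and N-34 present → L-38 forms (Rx 4).
L-38 and R-22 present → S-12 forms (Rx 6).
T-47 would need A-20 (Rx 8), but A-20 never forms. B-27 would need A-20 (Rx 1), but A-20 never forms.

S-12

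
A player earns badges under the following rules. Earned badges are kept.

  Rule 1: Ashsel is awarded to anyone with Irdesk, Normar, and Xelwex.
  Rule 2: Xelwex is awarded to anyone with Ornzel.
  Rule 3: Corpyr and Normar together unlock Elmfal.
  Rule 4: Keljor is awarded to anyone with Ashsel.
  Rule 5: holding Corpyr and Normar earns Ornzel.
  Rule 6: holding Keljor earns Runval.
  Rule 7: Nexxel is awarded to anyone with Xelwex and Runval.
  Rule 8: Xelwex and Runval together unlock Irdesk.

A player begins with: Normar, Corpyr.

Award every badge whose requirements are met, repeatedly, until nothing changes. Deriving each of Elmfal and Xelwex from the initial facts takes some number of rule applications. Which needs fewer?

Elmfal: With Corpyr and Normar, Elmfal is earned (Rule 3). [1 rule application]
Xelwex: With Corpyr and Normar, Ornzel is earned (Rule 5). With Ornzel, Xelwex is earned (Rule 2). [2 rule applications]
Elmfal needs fewer.

Elmfal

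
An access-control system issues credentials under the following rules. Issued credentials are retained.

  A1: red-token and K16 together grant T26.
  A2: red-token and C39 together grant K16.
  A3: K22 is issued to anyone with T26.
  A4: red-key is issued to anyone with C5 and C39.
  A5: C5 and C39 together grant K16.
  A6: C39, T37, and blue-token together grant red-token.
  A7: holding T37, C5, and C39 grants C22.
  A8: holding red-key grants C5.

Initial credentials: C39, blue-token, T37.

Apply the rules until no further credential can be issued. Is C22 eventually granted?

C22 would need T37, C5, and C39 (A7), but C5 is never granted.

No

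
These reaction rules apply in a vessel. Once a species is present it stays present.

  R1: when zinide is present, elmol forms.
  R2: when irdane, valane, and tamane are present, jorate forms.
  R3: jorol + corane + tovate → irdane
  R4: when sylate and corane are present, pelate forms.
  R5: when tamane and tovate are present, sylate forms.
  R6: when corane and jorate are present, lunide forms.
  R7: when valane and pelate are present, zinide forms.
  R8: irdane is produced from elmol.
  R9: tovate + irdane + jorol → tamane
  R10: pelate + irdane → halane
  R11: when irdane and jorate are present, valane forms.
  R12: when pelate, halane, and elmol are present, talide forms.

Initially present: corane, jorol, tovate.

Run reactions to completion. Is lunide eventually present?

lunide would need corane and jorate (R6), but jorate never forms.

No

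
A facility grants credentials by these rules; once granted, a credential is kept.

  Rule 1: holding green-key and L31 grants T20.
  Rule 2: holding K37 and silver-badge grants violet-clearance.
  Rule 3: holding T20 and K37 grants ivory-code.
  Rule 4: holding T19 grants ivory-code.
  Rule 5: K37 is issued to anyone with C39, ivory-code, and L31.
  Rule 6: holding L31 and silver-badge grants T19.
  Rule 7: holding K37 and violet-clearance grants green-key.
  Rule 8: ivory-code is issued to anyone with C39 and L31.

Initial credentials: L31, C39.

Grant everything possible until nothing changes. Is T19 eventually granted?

No

T19 would need L31 and silver-badge (Rule 6), but silver-badge is never granted.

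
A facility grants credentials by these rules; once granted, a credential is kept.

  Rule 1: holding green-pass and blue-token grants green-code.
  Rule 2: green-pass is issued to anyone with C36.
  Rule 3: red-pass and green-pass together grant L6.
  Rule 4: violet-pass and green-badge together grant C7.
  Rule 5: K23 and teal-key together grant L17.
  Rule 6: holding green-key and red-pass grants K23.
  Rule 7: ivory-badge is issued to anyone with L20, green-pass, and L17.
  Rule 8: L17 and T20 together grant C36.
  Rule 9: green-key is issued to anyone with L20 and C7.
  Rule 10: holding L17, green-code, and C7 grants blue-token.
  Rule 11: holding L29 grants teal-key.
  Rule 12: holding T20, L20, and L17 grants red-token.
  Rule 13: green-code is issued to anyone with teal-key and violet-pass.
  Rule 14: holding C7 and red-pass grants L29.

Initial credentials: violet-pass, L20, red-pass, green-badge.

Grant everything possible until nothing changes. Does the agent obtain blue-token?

Yes

Holding violet-pass and green-badge grants C7 (Rule 4).
Holding L20 and C7 grants green-key (Rule 9).
Holding C7 and red-pass grants L29 (Rule 14).
Holding green-key and red-pass grants K23 (Rule 6).
Holding L29 grants teal-key (Rule 11).
Holding K23 and teal-key grants L17 (Rule 5).
Holding teal-key and violet-pass grants green-code (Rule 13).
Holding L17, green-code, and C7 grants blue-token (Rule 10).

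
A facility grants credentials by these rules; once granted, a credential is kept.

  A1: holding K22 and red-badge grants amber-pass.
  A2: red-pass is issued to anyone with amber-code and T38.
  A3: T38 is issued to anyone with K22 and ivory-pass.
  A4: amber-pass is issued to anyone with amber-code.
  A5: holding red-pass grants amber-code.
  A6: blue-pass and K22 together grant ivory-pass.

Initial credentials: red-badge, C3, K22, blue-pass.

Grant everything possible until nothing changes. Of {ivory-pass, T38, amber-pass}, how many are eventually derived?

3

Holding blue-pass and K22 grants ivory-pass (A6).
Holding K22 and red-badge grants amber-pass (A1).
Holding K22 and ivory-pass grants T38 (A3).
ivory-pass: reached.
T38: reached.
amber-pass: reached.
All 3 are reached.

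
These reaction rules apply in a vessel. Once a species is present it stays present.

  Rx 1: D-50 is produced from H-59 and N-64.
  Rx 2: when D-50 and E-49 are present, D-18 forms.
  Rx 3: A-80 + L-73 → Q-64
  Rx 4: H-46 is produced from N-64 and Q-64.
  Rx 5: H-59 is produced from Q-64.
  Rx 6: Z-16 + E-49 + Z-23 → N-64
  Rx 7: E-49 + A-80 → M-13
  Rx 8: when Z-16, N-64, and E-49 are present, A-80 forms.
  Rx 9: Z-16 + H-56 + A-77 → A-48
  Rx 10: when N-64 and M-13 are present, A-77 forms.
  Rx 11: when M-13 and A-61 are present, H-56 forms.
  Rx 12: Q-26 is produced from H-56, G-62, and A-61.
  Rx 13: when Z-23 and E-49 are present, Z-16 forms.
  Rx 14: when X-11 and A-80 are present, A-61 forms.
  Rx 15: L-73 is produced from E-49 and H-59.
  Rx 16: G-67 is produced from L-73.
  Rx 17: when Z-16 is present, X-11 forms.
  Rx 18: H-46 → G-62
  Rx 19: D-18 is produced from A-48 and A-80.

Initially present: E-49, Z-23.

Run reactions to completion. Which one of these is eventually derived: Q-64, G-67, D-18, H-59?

D-18

Z-23 and E-49 present → Z-16 forms (Rx 13).
Z-16, E-49, and Z-23 present → N-64 forms (Rx 6).
Z-16 present → X-11 forms (Rx 17).
Z-16, N-64, and E-49 present → A-80 forms (Rx 8).
E-49 and A-80 present → M-13 forms (Rx 7).
X-11 and A-80 present → A-61 forms (Rx 14).
M-13 and A-61 present → H-56 forms (Rx 11).
N-64 and M-13 present → A-77 forms (Rx 10).
Z-16, H-56, and A-77 present → A-48 forms (Rx 9).
A-48 and A-80 present → D-18 forms (Rx 19).
G-67 would need L-73 (Rx 16), but L-73 never forms. Q-64 would need A-80 and L-73 (Rx 3), but L-73 never forms. H-59 would need Q-64 (Rx 5), but Q-64 never forms.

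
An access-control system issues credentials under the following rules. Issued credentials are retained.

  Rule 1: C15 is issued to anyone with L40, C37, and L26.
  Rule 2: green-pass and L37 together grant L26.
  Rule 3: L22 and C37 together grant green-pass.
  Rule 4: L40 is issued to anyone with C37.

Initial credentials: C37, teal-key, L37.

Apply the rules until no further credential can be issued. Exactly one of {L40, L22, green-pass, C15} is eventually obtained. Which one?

L40

Holding C37 grants L40 (Rule 4).
C15 would need L40, C37, and L26 (Rule 1), but L26 is never granted. green-pass would need L22 and C37 (Rule 3), but L22 is never granted. No rule produces L22, and it is not given.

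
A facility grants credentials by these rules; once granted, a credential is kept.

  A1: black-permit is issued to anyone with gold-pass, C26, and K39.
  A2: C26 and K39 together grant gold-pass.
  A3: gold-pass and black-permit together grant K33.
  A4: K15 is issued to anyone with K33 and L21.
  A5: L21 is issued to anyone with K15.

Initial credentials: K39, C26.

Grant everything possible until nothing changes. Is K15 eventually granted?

K15 would need K33 and L21 (A4), but L21 is never granted.

No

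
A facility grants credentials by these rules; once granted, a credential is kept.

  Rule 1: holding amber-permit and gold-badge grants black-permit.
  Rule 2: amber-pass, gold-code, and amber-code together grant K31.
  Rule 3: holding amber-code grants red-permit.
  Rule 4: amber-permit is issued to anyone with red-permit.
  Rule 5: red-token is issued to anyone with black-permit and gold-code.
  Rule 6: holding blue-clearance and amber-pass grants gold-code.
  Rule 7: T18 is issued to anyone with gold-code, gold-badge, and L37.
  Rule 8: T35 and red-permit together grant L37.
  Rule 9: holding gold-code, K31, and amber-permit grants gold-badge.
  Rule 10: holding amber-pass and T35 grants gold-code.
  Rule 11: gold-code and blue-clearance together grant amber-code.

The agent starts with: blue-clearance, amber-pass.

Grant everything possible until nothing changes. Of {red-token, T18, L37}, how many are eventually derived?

Holding blue-clearance and amber-pass grants gold-code (Rule 6).
Holding gold-code and blue-clearance grants amber-code (Rule 11).
Holding amber-pass, gold-code, and amber-code grants K31 (Rule 2).
Holding amber-code grants red-permit (Rule 3).
Holding red-permit grants amber-permit (Rule 4).
Holding gold-code, K31, and amber-permit grants gold-badge (Rule 9).
Holding amber-permit and gold-badge grants black-permit (Rule 1).
Holding black-permit and gold-code grants red-token (Rule 5).
red-token: reached.
T18 would need gold-code, gold-badge, and L37 (Rule 7), but L37 is never granted.
L37 would need T35 and red-permit (Rule 8), but T35 is never granted.
Reached: red-token — 1 of the 3.

1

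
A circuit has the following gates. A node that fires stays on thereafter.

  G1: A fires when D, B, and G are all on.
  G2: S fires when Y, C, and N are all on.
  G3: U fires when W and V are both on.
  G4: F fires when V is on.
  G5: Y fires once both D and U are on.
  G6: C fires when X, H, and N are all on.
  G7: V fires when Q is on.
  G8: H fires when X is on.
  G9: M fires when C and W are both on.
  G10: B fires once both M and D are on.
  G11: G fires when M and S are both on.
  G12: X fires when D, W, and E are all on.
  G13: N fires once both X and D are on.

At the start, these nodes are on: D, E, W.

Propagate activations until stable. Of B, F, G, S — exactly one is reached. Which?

B

D, W, and E are on, so X fires (G12).
X and D are on, so N fires (G13).
X is on, so H fires (G8).
X, H, and N are on, so C fires (G6).
C and W are on, so M fires (G9).
G10: M and D on → B on.
G would need M and S (G11), but S never turns on. F would need V (G4), but V never turns on. S would need Y, C, and N (G2), but Y never turns on.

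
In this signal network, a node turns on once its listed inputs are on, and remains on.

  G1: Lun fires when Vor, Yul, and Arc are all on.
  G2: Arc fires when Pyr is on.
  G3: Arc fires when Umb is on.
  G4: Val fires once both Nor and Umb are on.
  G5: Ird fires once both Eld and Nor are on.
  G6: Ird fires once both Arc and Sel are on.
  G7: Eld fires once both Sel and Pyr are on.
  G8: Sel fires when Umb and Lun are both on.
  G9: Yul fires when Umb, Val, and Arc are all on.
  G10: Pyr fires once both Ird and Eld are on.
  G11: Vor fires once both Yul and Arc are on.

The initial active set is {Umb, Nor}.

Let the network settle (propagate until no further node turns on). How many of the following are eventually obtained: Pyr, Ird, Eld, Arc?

G3: Umb on → Arc on.
G4: Nor and Umb on → Val on.
Umb, Val, and Arc are on, so Yul fires (G9).
G11: Yul and Arc on → Vor on.
G1: Vor, Yul, and Arc on → Lun on.
G8: Umb and Lun on → Sel on.
G6: Arc and Sel on → Ird on.
Pyr would need Ird and Eld (G10), but Eld never turns on.
Ird: reached.
Eld would need Sel and Pyr (G7), but Pyr never turns on.
Arc: reached.
Reached: Ird and Arc — 2 of the 4.

2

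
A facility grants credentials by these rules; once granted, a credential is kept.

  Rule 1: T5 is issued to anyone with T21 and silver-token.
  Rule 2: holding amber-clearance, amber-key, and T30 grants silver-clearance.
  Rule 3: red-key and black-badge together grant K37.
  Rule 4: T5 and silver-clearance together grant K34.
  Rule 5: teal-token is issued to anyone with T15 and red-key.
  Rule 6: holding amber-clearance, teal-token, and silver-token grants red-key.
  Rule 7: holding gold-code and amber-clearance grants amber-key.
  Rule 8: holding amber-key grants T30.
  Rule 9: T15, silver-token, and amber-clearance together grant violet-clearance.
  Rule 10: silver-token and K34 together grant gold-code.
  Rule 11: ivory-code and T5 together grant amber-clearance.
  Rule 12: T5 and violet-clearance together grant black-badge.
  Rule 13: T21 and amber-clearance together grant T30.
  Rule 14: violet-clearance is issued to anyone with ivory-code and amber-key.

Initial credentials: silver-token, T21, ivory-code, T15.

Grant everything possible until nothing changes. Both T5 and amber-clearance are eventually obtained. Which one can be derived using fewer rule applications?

T5

T5: Holding T21 and silver-token grants T5 (Rule 1). [1 rule application]
amber-clearance: Holding T21 and silver-token grants T5 (Rule 1). Holding ivory-code and T5 grants amber-clearance (Rule 11). [2 rule applications]
T5 needs fewer.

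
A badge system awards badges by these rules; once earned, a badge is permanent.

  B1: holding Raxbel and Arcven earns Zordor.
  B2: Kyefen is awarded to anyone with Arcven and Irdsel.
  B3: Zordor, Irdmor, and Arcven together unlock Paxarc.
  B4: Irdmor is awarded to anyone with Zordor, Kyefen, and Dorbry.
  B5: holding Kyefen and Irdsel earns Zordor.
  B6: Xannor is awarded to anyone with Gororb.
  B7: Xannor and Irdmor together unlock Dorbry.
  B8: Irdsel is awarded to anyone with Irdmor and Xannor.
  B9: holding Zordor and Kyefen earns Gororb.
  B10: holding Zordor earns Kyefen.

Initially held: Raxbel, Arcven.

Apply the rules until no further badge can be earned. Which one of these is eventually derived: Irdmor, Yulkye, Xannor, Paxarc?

With Raxbel and Arcven, Zordor is earned (B1).
With Zordor, Kyefen is earned (B10).
With Zordor and Kyefen, Gororb is earned (B9).
With Gororb, Xannor is earned (B6).
No rule produces Yulkye, and it is not given. Paxarc would need Zordor, Irdmor, and Arcven (B3), but Irdmor is never earned. Irdmor would need Zordor, Kyefen, and Dorbry (B4), but Dorbry is never earned.

Xannor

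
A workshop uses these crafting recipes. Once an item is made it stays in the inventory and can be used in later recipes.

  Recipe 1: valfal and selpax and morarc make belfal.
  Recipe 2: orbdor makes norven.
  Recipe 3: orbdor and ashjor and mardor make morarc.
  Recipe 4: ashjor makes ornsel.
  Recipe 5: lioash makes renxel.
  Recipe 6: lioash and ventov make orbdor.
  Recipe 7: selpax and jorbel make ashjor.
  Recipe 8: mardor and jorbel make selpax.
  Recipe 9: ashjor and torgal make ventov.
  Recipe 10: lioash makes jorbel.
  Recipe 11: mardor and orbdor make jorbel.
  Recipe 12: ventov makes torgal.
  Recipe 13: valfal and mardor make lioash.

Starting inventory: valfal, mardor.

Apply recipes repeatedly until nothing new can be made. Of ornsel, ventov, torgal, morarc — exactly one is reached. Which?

Using Recipe 13, valfal and mardor make lioash.
Using Recipe 10, lioash makes jorbel.
Using Recipe 8, mardor and jorbel make selpax.
Using Recipe 7, selpax and jorbel make ashjor.
ashjor → ornsel (Recipe 4).
ventov would need ashjor and torgal (Recipe 9), but torgal is never obtained. morarc would need orbdor, ashjor, and mardor (Recipe 3), but orbdor is never obtained. torgal would need ventov (Recipe 12), but ventov is never obtained.

ornsel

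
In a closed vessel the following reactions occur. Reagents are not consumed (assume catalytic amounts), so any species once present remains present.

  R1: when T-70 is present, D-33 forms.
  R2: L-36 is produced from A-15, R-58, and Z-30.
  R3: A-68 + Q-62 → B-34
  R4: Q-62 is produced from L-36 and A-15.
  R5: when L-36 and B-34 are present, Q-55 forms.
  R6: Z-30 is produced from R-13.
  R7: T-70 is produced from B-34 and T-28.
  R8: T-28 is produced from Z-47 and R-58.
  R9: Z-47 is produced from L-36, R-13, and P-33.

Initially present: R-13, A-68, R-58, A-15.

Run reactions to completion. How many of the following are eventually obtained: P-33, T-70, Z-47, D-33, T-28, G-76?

0

No rule produces P-33, and it is not given.
T-70 would need B-34 and T-28 (R7), but T-28 never forms.
Z-47 would need L-36, R-13, and P-33 (R9), but P-33 never forms.
D-33 would need T-70 (R1), but T-70 never forms.
T-28 would need Z-47 and R-58 (R8), but Z-47 never forms.
No rule produces G-76, and it is not given.
None of the 6 are reached.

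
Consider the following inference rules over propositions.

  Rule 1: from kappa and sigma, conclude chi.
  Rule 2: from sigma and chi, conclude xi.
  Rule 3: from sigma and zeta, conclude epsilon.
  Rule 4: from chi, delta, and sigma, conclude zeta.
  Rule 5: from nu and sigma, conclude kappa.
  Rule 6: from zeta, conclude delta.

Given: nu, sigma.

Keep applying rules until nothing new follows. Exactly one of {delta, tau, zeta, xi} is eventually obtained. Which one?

nu and sigma hold, so kappa follows (Rule 5).
From kappa and sigma, Rule 1 gives chi.
From sigma and chi, Rule 2 gives xi.
No rule produces tau, and it is not given. delta would need zeta (Rule 6), but zeta is never established. zeta would need chi, delta, and sigma (Rule 4), but delta is never established.

xi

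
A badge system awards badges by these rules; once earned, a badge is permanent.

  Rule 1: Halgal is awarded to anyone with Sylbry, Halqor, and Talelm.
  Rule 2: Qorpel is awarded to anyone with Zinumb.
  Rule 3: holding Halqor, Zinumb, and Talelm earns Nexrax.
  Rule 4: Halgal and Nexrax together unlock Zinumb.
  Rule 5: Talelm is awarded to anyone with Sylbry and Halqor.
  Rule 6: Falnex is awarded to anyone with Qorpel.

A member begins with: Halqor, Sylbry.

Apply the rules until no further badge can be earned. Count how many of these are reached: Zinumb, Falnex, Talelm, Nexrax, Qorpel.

With Sylbry and Halqor, Talelm is earned (Rule 5).
Zinumb would need Halgal and Nexrax (Rule 4), but Nexrax is never earned.
Falnex would need Qorpel (Rule 6), but Qorpel is never earned.
Talelm: reached.
Nexrax would need Halqor, Zinumb, and Talelm (Rule 3), but Zinumb is never earned.
Qorpel would need Zinumb (Rule 2), but Zinumb is never earned.
Reached: Talelm — 1 of the 5.

1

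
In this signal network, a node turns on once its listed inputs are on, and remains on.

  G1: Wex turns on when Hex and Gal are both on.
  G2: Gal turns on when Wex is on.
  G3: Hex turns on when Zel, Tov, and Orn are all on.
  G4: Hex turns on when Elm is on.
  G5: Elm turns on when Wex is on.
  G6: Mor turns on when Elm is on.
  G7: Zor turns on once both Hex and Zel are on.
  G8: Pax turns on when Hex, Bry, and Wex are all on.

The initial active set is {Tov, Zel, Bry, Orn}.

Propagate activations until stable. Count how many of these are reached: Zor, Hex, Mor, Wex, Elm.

G3: Zel, Tov, and Orn on → Hex on.
Hex and Zel are on, so Zor turns on (G7).
Zor: reached.
Hex: reached.
Mor would need Elm (G6), but Elm never turns on.
Wex would need Hex and Gal (G1), but Gal never turns on.
Elm would need Wex (G5), but Wex never turns on.
Reached: Zor and Hex — 2 of the 5.

2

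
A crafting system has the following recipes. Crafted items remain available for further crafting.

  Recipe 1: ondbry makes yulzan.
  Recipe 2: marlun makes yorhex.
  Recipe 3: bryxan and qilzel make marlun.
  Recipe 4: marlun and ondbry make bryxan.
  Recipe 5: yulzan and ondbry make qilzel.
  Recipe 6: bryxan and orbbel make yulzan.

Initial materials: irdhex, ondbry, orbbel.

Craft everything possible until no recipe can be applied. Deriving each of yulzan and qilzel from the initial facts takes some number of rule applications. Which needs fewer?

yulzan: Using Recipe 1, ondbry makes yulzan. [1 rule application]
qilzel: Using Recipe 1, ondbry makes yulzan. yulzan and ondbry → qilzel (Recipe 5). [2 rule applications]
yulzan needs fewer.

yulzan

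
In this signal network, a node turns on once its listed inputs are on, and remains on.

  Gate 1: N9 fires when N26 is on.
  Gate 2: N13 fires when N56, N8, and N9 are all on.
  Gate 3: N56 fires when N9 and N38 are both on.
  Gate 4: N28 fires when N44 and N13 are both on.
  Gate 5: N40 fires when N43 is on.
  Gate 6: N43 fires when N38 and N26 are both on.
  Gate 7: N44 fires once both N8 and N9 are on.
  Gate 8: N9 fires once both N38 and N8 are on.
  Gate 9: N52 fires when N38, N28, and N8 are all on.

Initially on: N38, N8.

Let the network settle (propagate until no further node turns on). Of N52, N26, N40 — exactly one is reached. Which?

N52

Gate 8: N38 and N8 on → N9 on.
N9 and N38 are on, so N56 fires (Gate 3).
N8 and N9 are on, so N44 fires (Gate 7).
Gate 2: N56, N8, and N9 on → N13 on.
N44 and N13 are on, so N28 fires (Gate 4).
Gate 9: N38, N28, and N8 on → N52 on.
N40 would need N43 (Gate 5), but N43 never turns on. No rule produces N26, and it is not given.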